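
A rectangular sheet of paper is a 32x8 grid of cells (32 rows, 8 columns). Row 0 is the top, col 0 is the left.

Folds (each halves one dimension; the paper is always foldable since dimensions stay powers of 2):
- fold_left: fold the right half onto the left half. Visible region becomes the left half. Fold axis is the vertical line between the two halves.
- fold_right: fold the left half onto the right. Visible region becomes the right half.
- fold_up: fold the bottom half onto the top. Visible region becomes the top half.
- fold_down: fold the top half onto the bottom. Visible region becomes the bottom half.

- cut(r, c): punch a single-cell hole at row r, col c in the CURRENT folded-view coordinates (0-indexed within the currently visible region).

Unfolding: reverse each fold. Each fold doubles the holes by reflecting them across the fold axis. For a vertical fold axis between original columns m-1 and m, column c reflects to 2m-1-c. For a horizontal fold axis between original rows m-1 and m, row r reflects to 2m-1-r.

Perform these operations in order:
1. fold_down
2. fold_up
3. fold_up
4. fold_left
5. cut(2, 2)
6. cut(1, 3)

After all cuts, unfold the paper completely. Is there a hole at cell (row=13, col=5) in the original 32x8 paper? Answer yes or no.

Op 1 fold_down: fold axis h@16; visible region now rows[16,32) x cols[0,8) = 16x8
Op 2 fold_up: fold axis h@24; visible region now rows[16,24) x cols[0,8) = 8x8
Op 3 fold_up: fold axis h@20; visible region now rows[16,20) x cols[0,8) = 4x8
Op 4 fold_left: fold axis v@4; visible region now rows[16,20) x cols[0,4) = 4x4
Op 5 cut(2, 2): punch at orig (18,2); cuts so far [(18, 2)]; region rows[16,20) x cols[0,4) = 4x4
Op 6 cut(1, 3): punch at orig (17,3); cuts so far [(17, 3), (18, 2)]; region rows[16,20) x cols[0,4) = 4x4
Unfold 1 (reflect across v@4): 4 holes -> [(17, 3), (17, 4), (18, 2), (18, 5)]
Unfold 2 (reflect across h@20): 8 holes -> [(17, 3), (17, 4), (18, 2), (18, 5), (21, 2), (21, 5), (22, 3), (22, 4)]
Unfold 3 (reflect across h@24): 16 holes -> [(17, 3), (17, 4), (18, 2), (18, 5), (21, 2), (21, 5), (22, 3), (22, 4), (25, 3), (25, 4), (26, 2), (26, 5), (29, 2), (29, 5), (30, 3), (30, 4)]
Unfold 4 (reflect across h@16): 32 holes -> [(1, 3), (1, 4), (2, 2), (2, 5), (5, 2), (5, 5), (6, 3), (6, 4), (9, 3), (9, 4), (10, 2), (10, 5), (13, 2), (13, 5), (14, 3), (14, 4), (17, 3), (17, 4), (18, 2), (18, 5), (21, 2), (21, 5), (22, 3), (22, 4), (25, 3), (25, 4), (26, 2), (26, 5), (29, 2), (29, 5), (30, 3), (30, 4)]
Holes: [(1, 3), (1, 4), (2, 2), (2, 5), (5, 2), (5, 5), (6, 3), (6, 4), (9, 3), (9, 4), (10, 2), (10, 5), (13, 2), (13, 5), (14, 3), (14, 4), (17, 3), (17, 4), (18, 2), (18, 5), (21, 2), (21, 5), (22, 3), (22, 4), (25, 3), (25, 4), (26, 2), (26, 5), (29, 2), (29, 5), (30, 3), (30, 4)]

Answer: yes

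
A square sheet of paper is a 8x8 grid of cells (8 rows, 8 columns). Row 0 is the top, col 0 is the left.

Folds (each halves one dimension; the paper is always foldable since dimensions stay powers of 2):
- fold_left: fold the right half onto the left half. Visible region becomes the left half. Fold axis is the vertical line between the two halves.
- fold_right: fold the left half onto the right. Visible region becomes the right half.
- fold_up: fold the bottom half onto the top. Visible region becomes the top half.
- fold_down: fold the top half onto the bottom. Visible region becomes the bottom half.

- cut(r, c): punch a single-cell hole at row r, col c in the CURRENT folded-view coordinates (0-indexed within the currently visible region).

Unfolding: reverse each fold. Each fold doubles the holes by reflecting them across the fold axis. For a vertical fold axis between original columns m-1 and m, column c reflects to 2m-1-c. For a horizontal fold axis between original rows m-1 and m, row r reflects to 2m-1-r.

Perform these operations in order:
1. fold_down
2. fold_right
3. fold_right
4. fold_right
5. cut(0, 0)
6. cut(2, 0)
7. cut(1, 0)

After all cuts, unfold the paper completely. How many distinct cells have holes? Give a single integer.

Answer: 48

Derivation:
Op 1 fold_down: fold axis h@4; visible region now rows[4,8) x cols[0,8) = 4x8
Op 2 fold_right: fold axis v@4; visible region now rows[4,8) x cols[4,8) = 4x4
Op 3 fold_right: fold axis v@6; visible region now rows[4,8) x cols[6,8) = 4x2
Op 4 fold_right: fold axis v@7; visible region now rows[4,8) x cols[7,8) = 4x1
Op 5 cut(0, 0): punch at orig (4,7); cuts so far [(4, 7)]; region rows[4,8) x cols[7,8) = 4x1
Op 6 cut(2, 0): punch at orig (6,7); cuts so far [(4, 7), (6, 7)]; region rows[4,8) x cols[7,8) = 4x1
Op 7 cut(1, 0): punch at orig (5,7); cuts so far [(4, 7), (5, 7), (6, 7)]; region rows[4,8) x cols[7,8) = 4x1
Unfold 1 (reflect across v@7): 6 holes -> [(4, 6), (4, 7), (5, 6), (5, 7), (6, 6), (6, 7)]
Unfold 2 (reflect across v@6): 12 holes -> [(4, 4), (4, 5), (4, 6), (4, 7), (5, 4), (5, 5), (5, 6), (5, 7), (6, 4), (6, 5), (6, 6), (6, 7)]
Unfold 3 (reflect across v@4): 24 holes -> [(4, 0), (4, 1), (4, 2), (4, 3), (4, 4), (4, 5), (4, 6), (4, 7), (5, 0), (5, 1), (5, 2), (5, 3), (5, 4), (5, 5), (5, 6), (5, 7), (6, 0), (6, 1), (6, 2), (6, 3), (6, 4), (6, 5), (6, 6), (6, 7)]
Unfold 4 (reflect across h@4): 48 holes -> [(1, 0), (1, 1), (1, 2), (1, 3), (1, 4), (1, 5), (1, 6), (1, 7), (2, 0), (2, 1), (2, 2), (2, 3), (2, 4), (2, 5), (2, 6), (2, 7), (3, 0), (3, 1), (3, 2), (3, 3), (3, 4), (3, 5), (3, 6), (3, 7), (4, 0), (4, 1), (4, 2), (4, 3), (4, 4), (4, 5), (4, 6), (4, 7), (5, 0), (5, 1), (5, 2), (5, 3), (5, 4), (5, 5), (5, 6), (5, 7), (6, 0), (6, 1), (6, 2), (6, 3), (6, 4), (6, 5), (6, 6), (6, 7)]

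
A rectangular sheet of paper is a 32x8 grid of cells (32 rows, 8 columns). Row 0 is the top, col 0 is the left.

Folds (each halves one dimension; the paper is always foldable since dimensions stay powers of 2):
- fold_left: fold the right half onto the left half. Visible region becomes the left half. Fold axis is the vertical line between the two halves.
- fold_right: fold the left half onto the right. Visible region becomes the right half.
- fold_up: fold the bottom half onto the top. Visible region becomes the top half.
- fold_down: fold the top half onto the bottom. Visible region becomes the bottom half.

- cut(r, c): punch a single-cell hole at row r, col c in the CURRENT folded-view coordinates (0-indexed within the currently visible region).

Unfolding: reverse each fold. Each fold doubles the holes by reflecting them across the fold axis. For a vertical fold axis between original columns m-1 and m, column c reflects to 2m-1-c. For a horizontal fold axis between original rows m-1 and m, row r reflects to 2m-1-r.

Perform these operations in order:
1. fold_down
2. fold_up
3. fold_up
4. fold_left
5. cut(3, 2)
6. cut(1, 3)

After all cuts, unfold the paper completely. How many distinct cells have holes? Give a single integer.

Op 1 fold_down: fold axis h@16; visible region now rows[16,32) x cols[0,8) = 16x8
Op 2 fold_up: fold axis h@24; visible region now rows[16,24) x cols[0,8) = 8x8
Op 3 fold_up: fold axis h@20; visible region now rows[16,20) x cols[0,8) = 4x8
Op 4 fold_left: fold axis v@4; visible region now rows[16,20) x cols[0,4) = 4x4
Op 5 cut(3, 2): punch at orig (19,2); cuts so far [(19, 2)]; region rows[16,20) x cols[0,4) = 4x4
Op 6 cut(1, 3): punch at orig (17,3); cuts so far [(17, 3), (19, 2)]; region rows[16,20) x cols[0,4) = 4x4
Unfold 1 (reflect across v@4): 4 holes -> [(17, 3), (17, 4), (19, 2), (19, 5)]
Unfold 2 (reflect across h@20): 8 holes -> [(17, 3), (17, 4), (19, 2), (19, 5), (20, 2), (20, 5), (22, 3), (22, 4)]
Unfold 3 (reflect across h@24): 16 holes -> [(17, 3), (17, 4), (19, 2), (19, 5), (20, 2), (20, 5), (22, 3), (22, 4), (25, 3), (25, 4), (27, 2), (27, 5), (28, 2), (28, 5), (30, 3), (30, 4)]
Unfold 4 (reflect across h@16): 32 holes -> [(1, 3), (1, 4), (3, 2), (3, 5), (4, 2), (4, 5), (6, 3), (6, 4), (9, 3), (9, 4), (11, 2), (11, 5), (12, 2), (12, 5), (14, 3), (14, 4), (17, 3), (17, 4), (19, 2), (19, 5), (20, 2), (20, 5), (22, 3), (22, 4), (25, 3), (25, 4), (27, 2), (27, 5), (28, 2), (28, 5), (30, 3), (30, 4)]

Answer: 32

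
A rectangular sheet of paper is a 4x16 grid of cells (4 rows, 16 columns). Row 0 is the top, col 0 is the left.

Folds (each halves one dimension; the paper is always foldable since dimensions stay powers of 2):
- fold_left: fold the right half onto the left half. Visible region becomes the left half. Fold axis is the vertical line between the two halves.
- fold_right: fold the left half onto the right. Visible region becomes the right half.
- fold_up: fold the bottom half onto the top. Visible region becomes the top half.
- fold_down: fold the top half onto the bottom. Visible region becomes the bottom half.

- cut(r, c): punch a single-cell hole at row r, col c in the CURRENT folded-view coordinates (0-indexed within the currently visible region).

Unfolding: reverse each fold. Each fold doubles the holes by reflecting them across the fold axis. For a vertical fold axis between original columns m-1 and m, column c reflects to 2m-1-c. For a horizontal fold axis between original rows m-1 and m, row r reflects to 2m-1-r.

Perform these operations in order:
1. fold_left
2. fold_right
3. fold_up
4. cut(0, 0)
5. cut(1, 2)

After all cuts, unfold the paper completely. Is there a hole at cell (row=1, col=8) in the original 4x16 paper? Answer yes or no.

Op 1 fold_left: fold axis v@8; visible region now rows[0,4) x cols[0,8) = 4x8
Op 2 fold_right: fold axis v@4; visible region now rows[0,4) x cols[4,8) = 4x4
Op 3 fold_up: fold axis h@2; visible region now rows[0,2) x cols[4,8) = 2x4
Op 4 cut(0, 0): punch at orig (0,4); cuts so far [(0, 4)]; region rows[0,2) x cols[4,8) = 2x4
Op 5 cut(1, 2): punch at orig (1,6); cuts so far [(0, 4), (1, 6)]; region rows[0,2) x cols[4,8) = 2x4
Unfold 1 (reflect across h@2): 4 holes -> [(0, 4), (1, 6), (2, 6), (3, 4)]
Unfold 2 (reflect across v@4): 8 holes -> [(0, 3), (0, 4), (1, 1), (1, 6), (2, 1), (2, 6), (3, 3), (3, 4)]
Unfold 3 (reflect across v@8): 16 holes -> [(0, 3), (0, 4), (0, 11), (0, 12), (1, 1), (1, 6), (1, 9), (1, 14), (2, 1), (2, 6), (2, 9), (2, 14), (3, 3), (3, 4), (3, 11), (3, 12)]
Holes: [(0, 3), (0, 4), (0, 11), (0, 12), (1, 1), (1, 6), (1, 9), (1, 14), (2, 1), (2, 6), (2, 9), (2, 14), (3, 3), (3, 4), (3, 11), (3, 12)]

Answer: no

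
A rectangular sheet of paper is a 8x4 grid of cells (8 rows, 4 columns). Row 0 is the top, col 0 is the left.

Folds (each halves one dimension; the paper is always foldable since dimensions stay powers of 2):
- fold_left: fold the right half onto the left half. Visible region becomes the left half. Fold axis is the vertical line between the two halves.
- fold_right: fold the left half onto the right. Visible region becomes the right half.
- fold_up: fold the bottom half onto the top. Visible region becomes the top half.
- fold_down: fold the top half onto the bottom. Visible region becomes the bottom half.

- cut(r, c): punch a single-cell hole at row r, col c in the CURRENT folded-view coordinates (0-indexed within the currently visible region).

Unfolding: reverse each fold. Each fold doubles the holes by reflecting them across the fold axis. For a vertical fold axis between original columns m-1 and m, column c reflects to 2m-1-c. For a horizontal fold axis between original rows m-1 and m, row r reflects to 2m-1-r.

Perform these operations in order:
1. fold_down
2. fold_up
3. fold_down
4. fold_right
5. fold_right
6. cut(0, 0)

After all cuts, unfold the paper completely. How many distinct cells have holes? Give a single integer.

Op 1 fold_down: fold axis h@4; visible region now rows[4,8) x cols[0,4) = 4x4
Op 2 fold_up: fold axis h@6; visible region now rows[4,6) x cols[0,4) = 2x4
Op 3 fold_down: fold axis h@5; visible region now rows[5,6) x cols[0,4) = 1x4
Op 4 fold_right: fold axis v@2; visible region now rows[5,6) x cols[2,4) = 1x2
Op 5 fold_right: fold axis v@3; visible region now rows[5,6) x cols[3,4) = 1x1
Op 6 cut(0, 0): punch at orig (5,3); cuts so far [(5, 3)]; region rows[5,6) x cols[3,4) = 1x1
Unfold 1 (reflect across v@3): 2 holes -> [(5, 2), (5, 3)]
Unfold 2 (reflect across v@2): 4 holes -> [(5, 0), (5, 1), (5, 2), (5, 3)]
Unfold 3 (reflect across h@5): 8 holes -> [(4, 0), (4, 1), (4, 2), (4, 3), (5, 0), (5, 1), (5, 2), (5, 3)]
Unfold 4 (reflect across h@6): 16 holes -> [(4, 0), (4, 1), (4, 2), (4, 3), (5, 0), (5, 1), (5, 2), (5, 3), (6, 0), (6, 1), (6, 2), (6, 3), (7, 0), (7, 1), (7, 2), (7, 3)]
Unfold 5 (reflect across h@4): 32 holes -> [(0, 0), (0, 1), (0, 2), (0, 3), (1, 0), (1, 1), (1, 2), (1, 3), (2, 0), (2, 1), (2, 2), (2, 3), (3, 0), (3, 1), (3, 2), (3, 3), (4, 0), (4, 1), (4, 2), (4, 3), (5, 0), (5, 1), (5, 2), (5, 3), (6, 0), (6, 1), (6, 2), (6, 3), (7, 0), (7, 1), (7, 2), (7, 3)]

Answer: 32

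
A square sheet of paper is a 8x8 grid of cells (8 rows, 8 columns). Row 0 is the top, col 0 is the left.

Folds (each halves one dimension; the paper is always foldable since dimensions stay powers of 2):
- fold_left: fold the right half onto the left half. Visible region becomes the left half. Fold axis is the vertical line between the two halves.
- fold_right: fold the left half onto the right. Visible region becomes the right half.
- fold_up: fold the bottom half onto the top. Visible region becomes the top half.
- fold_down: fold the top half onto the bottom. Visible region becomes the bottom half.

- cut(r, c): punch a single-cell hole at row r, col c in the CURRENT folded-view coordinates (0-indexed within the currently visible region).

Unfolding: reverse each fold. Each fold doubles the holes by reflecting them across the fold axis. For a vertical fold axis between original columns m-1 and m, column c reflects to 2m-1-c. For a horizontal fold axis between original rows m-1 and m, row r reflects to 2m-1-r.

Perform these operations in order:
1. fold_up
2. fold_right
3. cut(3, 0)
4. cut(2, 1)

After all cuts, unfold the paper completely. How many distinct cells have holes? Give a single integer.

Op 1 fold_up: fold axis h@4; visible region now rows[0,4) x cols[0,8) = 4x8
Op 2 fold_right: fold axis v@4; visible region now rows[0,4) x cols[4,8) = 4x4
Op 3 cut(3, 0): punch at orig (3,4); cuts so far [(3, 4)]; region rows[0,4) x cols[4,8) = 4x4
Op 4 cut(2, 1): punch at orig (2,5); cuts so far [(2, 5), (3, 4)]; region rows[0,4) x cols[4,8) = 4x4
Unfold 1 (reflect across v@4): 4 holes -> [(2, 2), (2, 5), (3, 3), (3, 4)]
Unfold 2 (reflect across h@4): 8 holes -> [(2, 2), (2, 5), (3, 3), (3, 4), (4, 3), (4, 4), (5, 2), (5, 5)]

Answer: 8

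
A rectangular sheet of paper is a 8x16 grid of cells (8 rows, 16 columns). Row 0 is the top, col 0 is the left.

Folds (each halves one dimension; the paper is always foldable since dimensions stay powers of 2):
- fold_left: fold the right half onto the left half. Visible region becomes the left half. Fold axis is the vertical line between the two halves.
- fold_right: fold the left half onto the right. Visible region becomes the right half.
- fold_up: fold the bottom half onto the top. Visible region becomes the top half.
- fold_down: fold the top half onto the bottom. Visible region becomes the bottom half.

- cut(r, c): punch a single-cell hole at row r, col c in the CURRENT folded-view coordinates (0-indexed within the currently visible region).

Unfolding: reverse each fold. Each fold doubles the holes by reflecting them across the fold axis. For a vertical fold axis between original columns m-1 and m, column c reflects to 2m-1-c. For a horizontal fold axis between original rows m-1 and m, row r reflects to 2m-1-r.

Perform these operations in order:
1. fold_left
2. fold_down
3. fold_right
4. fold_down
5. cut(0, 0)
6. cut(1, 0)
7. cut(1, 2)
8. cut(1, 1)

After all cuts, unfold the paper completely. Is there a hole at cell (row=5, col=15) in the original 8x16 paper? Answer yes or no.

Op 1 fold_left: fold axis v@8; visible region now rows[0,8) x cols[0,8) = 8x8
Op 2 fold_down: fold axis h@4; visible region now rows[4,8) x cols[0,8) = 4x8
Op 3 fold_right: fold axis v@4; visible region now rows[4,8) x cols[4,8) = 4x4
Op 4 fold_down: fold axis h@6; visible region now rows[6,8) x cols[4,8) = 2x4
Op 5 cut(0, 0): punch at orig (6,4); cuts so far [(6, 4)]; region rows[6,8) x cols[4,8) = 2x4
Op 6 cut(1, 0): punch at orig (7,4); cuts so far [(6, 4), (7, 4)]; region rows[6,8) x cols[4,8) = 2x4
Op 7 cut(1, 2): punch at orig (7,6); cuts so far [(6, 4), (7, 4), (7, 6)]; region rows[6,8) x cols[4,8) = 2x4
Op 8 cut(1, 1): punch at orig (7,5); cuts so far [(6, 4), (7, 4), (7, 5), (7, 6)]; region rows[6,8) x cols[4,8) = 2x4
Unfold 1 (reflect across h@6): 8 holes -> [(4, 4), (4, 5), (4, 6), (5, 4), (6, 4), (7, 4), (7, 5), (7, 6)]
Unfold 2 (reflect across v@4): 16 holes -> [(4, 1), (4, 2), (4, 3), (4, 4), (4, 5), (4, 6), (5, 3), (5, 4), (6, 3), (6, 4), (7, 1), (7, 2), (7, 3), (7, 4), (7, 5), (7, 6)]
Unfold 3 (reflect across h@4): 32 holes -> [(0, 1), (0, 2), (0, 3), (0, 4), (0, 5), (0, 6), (1, 3), (1, 4), (2, 3), (2, 4), (3, 1), (3, 2), (3, 3), (3, 4), (3, 5), (3, 6), (4, 1), (4, 2), (4, 3), (4, 4), (4, 5), (4, 6), (5, 3), (5, 4), (6, 3), (6, 4), (7, 1), (7, 2), (7, 3), (7, 4), (7, 5), (7, 6)]
Unfold 4 (reflect across v@8): 64 holes -> [(0, 1), (0, 2), (0, 3), (0, 4), (0, 5), (0, 6), (0, 9), (0, 10), (0, 11), (0, 12), (0, 13), (0, 14), (1, 3), (1, 4), (1, 11), (1, 12), (2, 3), (2, 4), (2, 11), (2, 12), (3, 1), (3, 2), (3, 3), (3, 4), (3, 5), (3, 6), (3, 9), (3, 10), (3, 11), (3, 12), (3, 13), (3, 14), (4, 1), (4, 2), (4, 3), (4, 4), (4, 5), (4, 6), (4, 9), (4, 10), (4, 11), (4, 12), (4, 13), (4, 14), (5, 3), (5, 4), (5, 11), (5, 12), (6, 3), (6, 4), (6, 11), (6, 12), (7, 1), (7, 2), (7, 3), (7, 4), (7, 5), (7, 6), (7, 9), (7, 10), (7, 11), (7, 12), (7, 13), (7, 14)]
Holes: [(0, 1), (0, 2), (0, 3), (0, 4), (0, 5), (0, 6), (0, 9), (0, 10), (0, 11), (0, 12), (0, 13), (0, 14), (1, 3), (1, 4), (1, 11), (1, 12), (2, 3), (2, 4), (2, 11), (2, 12), (3, 1), (3, 2), (3, 3), (3, 4), (3, 5), (3, 6), (3, 9), (3, 10), (3, 11), (3, 12), (3, 13), (3, 14), (4, 1), (4, 2), (4, 3), (4, 4), (4, 5), (4, 6), (4, 9), (4, 10), (4, 11), (4, 12), (4, 13), (4, 14), (5, 3), (5, 4), (5, 11), (5, 12), (6, 3), (6, 4), (6, 11), (6, 12), (7, 1), (7, 2), (7, 3), (7, 4), (7, 5), (7, 6), (7, 9), (7, 10), (7, 11), (7, 12), (7, 13), (7, 14)]

Answer: no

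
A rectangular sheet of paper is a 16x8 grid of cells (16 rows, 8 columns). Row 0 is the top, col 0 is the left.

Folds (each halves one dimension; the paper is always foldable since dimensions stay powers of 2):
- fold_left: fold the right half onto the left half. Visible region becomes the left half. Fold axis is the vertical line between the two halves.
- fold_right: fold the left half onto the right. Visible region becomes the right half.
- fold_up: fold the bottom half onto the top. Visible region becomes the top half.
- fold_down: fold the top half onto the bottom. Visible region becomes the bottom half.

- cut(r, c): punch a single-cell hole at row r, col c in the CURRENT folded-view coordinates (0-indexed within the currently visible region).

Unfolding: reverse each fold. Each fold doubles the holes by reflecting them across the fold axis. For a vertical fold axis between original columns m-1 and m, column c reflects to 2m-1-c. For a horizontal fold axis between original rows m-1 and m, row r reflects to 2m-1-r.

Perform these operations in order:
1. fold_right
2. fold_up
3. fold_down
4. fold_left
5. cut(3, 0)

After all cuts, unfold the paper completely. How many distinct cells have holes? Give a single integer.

Answer: 16

Derivation:
Op 1 fold_right: fold axis v@4; visible region now rows[0,16) x cols[4,8) = 16x4
Op 2 fold_up: fold axis h@8; visible region now rows[0,8) x cols[4,8) = 8x4
Op 3 fold_down: fold axis h@4; visible region now rows[4,8) x cols[4,8) = 4x4
Op 4 fold_left: fold axis v@6; visible region now rows[4,8) x cols[4,6) = 4x2
Op 5 cut(3, 0): punch at orig (7,4); cuts so far [(7, 4)]; region rows[4,8) x cols[4,6) = 4x2
Unfold 1 (reflect across v@6): 2 holes -> [(7, 4), (7, 7)]
Unfold 2 (reflect across h@4): 4 holes -> [(0, 4), (0, 7), (7, 4), (7, 7)]
Unfold 3 (reflect across h@8): 8 holes -> [(0, 4), (0, 7), (7, 4), (7, 7), (8, 4), (8, 7), (15, 4), (15, 7)]
Unfold 4 (reflect across v@4): 16 holes -> [(0, 0), (0, 3), (0, 4), (0, 7), (7, 0), (7, 3), (7, 4), (7, 7), (8, 0), (8, 3), (8, 4), (8, 7), (15, 0), (15, 3), (15, 4), (15, 7)]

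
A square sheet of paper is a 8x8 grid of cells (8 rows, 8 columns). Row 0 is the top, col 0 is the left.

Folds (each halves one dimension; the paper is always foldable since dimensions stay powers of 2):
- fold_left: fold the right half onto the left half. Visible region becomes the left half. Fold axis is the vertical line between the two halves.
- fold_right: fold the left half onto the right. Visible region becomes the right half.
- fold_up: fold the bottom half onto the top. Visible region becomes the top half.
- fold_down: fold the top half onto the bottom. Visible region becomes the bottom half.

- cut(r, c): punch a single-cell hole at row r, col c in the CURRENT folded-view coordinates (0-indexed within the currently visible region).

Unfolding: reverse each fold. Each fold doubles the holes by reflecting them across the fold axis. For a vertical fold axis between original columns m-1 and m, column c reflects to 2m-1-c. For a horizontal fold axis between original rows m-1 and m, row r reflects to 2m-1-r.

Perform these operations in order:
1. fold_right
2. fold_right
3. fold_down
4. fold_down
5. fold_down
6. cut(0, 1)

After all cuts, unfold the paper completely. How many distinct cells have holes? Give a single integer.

Answer: 32

Derivation:
Op 1 fold_right: fold axis v@4; visible region now rows[0,8) x cols[4,8) = 8x4
Op 2 fold_right: fold axis v@6; visible region now rows[0,8) x cols[6,8) = 8x2
Op 3 fold_down: fold axis h@4; visible region now rows[4,8) x cols[6,8) = 4x2
Op 4 fold_down: fold axis h@6; visible region now rows[6,8) x cols[6,8) = 2x2
Op 5 fold_down: fold axis h@7; visible region now rows[7,8) x cols[6,8) = 1x2
Op 6 cut(0, 1): punch at orig (7,7); cuts so far [(7, 7)]; region rows[7,8) x cols[6,8) = 1x2
Unfold 1 (reflect across h@7): 2 holes -> [(6, 7), (7, 7)]
Unfold 2 (reflect across h@6): 4 holes -> [(4, 7), (5, 7), (6, 7), (7, 7)]
Unfold 3 (reflect across h@4): 8 holes -> [(0, 7), (1, 7), (2, 7), (3, 7), (4, 7), (5, 7), (6, 7), (7, 7)]
Unfold 4 (reflect across v@6): 16 holes -> [(0, 4), (0, 7), (1, 4), (1, 7), (2, 4), (2, 7), (3, 4), (3, 7), (4, 4), (4, 7), (5, 4), (5, 7), (6, 4), (6, 7), (7, 4), (7, 7)]
Unfold 5 (reflect across v@4): 32 holes -> [(0, 0), (0, 3), (0, 4), (0, 7), (1, 0), (1, 3), (1, 4), (1, 7), (2, 0), (2, 3), (2, 4), (2, 7), (3, 0), (3, 3), (3, 4), (3, 7), (4, 0), (4, 3), (4, 4), (4, 7), (5, 0), (5, 3), (5, 4), (5, 7), (6, 0), (6, 3), (6, 4), (6, 7), (7, 0), (7, 3), (7, 4), (7, 7)]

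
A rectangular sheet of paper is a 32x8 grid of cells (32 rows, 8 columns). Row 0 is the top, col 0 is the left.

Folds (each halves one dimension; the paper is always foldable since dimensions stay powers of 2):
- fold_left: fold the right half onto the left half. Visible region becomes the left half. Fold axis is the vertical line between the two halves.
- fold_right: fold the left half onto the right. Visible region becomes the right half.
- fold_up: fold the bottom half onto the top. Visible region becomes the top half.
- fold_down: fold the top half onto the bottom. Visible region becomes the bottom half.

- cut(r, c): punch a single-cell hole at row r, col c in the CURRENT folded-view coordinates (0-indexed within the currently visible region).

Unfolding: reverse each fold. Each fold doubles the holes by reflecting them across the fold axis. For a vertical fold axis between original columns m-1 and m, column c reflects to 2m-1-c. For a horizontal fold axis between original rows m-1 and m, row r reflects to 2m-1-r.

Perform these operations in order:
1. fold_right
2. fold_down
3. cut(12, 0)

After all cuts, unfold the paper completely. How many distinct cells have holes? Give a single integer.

Answer: 4

Derivation:
Op 1 fold_right: fold axis v@4; visible region now rows[0,32) x cols[4,8) = 32x4
Op 2 fold_down: fold axis h@16; visible region now rows[16,32) x cols[4,8) = 16x4
Op 3 cut(12, 0): punch at orig (28,4); cuts so far [(28, 4)]; region rows[16,32) x cols[4,8) = 16x4
Unfold 1 (reflect across h@16): 2 holes -> [(3, 4), (28, 4)]
Unfold 2 (reflect across v@4): 4 holes -> [(3, 3), (3, 4), (28, 3), (28, 4)]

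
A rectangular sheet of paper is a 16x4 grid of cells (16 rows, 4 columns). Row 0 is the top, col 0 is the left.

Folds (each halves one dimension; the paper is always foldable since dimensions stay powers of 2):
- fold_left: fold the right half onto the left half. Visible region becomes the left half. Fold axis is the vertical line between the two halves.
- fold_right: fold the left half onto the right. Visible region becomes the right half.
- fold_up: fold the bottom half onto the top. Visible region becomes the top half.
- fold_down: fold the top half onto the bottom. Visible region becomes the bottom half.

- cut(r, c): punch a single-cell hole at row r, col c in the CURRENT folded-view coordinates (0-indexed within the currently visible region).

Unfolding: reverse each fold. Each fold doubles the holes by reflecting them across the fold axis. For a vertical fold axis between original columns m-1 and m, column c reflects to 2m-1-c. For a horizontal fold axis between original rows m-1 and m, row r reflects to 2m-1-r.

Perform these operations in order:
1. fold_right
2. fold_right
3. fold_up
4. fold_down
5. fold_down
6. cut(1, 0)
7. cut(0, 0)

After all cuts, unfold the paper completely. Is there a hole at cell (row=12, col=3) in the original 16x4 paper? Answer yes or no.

Op 1 fold_right: fold axis v@2; visible region now rows[0,16) x cols[2,4) = 16x2
Op 2 fold_right: fold axis v@3; visible region now rows[0,16) x cols[3,4) = 16x1
Op 3 fold_up: fold axis h@8; visible region now rows[0,8) x cols[3,4) = 8x1
Op 4 fold_down: fold axis h@4; visible region now rows[4,8) x cols[3,4) = 4x1
Op 5 fold_down: fold axis h@6; visible region now rows[6,8) x cols[3,4) = 2x1
Op 6 cut(1, 0): punch at orig (7,3); cuts so far [(7, 3)]; region rows[6,8) x cols[3,4) = 2x1
Op 7 cut(0, 0): punch at orig (6,3); cuts so far [(6, 3), (7, 3)]; region rows[6,8) x cols[3,4) = 2x1
Unfold 1 (reflect across h@6): 4 holes -> [(4, 3), (5, 3), (6, 3), (7, 3)]
Unfold 2 (reflect across h@4): 8 holes -> [(0, 3), (1, 3), (2, 3), (3, 3), (4, 3), (5, 3), (6, 3), (7, 3)]
Unfold 3 (reflect across h@8): 16 holes -> [(0, 3), (1, 3), (2, 3), (3, 3), (4, 3), (5, 3), (6, 3), (7, 3), (8, 3), (9, 3), (10, 3), (11, 3), (12, 3), (13, 3), (14, 3), (15, 3)]
Unfold 4 (reflect across v@3): 32 holes -> [(0, 2), (0, 3), (1, 2), (1, 3), (2, 2), (2, 3), (3, 2), (3, 3), (4, 2), (4, 3), (5, 2), (5, 3), (6, 2), (6, 3), (7, 2), (7, 3), (8, 2), (8, 3), (9, 2), (9, 3), (10, 2), (10, 3), (11, 2), (11, 3), (12, 2), (12, 3), (13, 2), (13, 3), (14, 2), (14, 3), (15, 2), (15, 3)]
Unfold 5 (reflect across v@2): 64 holes -> [(0, 0), (0, 1), (0, 2), (0, 3), (1, 0), (1, 1), (1, 2), (1, 3), (2, 0), (2, 1), (2, 2), (2, 3), (3, 0), (3, 1), (3, 2), (3, 3), (4, 0), (4, 1), (4, 2), (4, 3), (5, 0), (5, 1), (5, 2), (5, 3), (6, 0), (6, 1), (6, 2), (6, 3), (7, 0), (7, 1), (7, 2), (7, 3), (8, 0), (8, 1), (8, 2), (8, 3), (9, 0), (9, 1), (9, 2), (9, 3), (10, 0), (10, 1), (10, 2), (10, 3), (11, 0), (11, 1), (11, 2), (11, 3), (12, 0), (12, 1), (12, 2), (12, 3), (13, 0), (13, 1), (13, 2), (13, 3), (14, 0), (14, 1), (14, 2), (14, 3), (15, 0), (15, 1), (15, 2), (15, 3)]
Holes: [(0, 0), (0, 1), (0, 2), (0, 3), (1, 0), (1, 1), (1, 2), (1, 3), (2, 0), (2, 1), (2, 2), (2, 3), (3, 0), (3, 1), (3, 2), (3, 3), (4, 0), (4, 1), (4, 2), (4, 3), (5, 0), (5, 1), (5, 2), (5, 3), (6, 0), (6, 1), (6, 2), (6, 3), (7, 0), (7, 1), (7, 2), (7, 3), (8, 0), (8, 1), (8, 2), (8, 3), (9, 0), (9, 1), (9, 2), (9, 3), (10, 0), (10, 1), (10, 2), (10, 3), (11, 0), (11, 1), (11, 2), (11, 3), (12, 0), (12, 1), (12, 2), (12, 3), (13, 0), (13, 1), (13, 2), (13, 3), (14, 0), (14, 1), (14, 2), (14, 3), (15, 0), (15, 1), (15, 2), (15, 3)]

Answer: yes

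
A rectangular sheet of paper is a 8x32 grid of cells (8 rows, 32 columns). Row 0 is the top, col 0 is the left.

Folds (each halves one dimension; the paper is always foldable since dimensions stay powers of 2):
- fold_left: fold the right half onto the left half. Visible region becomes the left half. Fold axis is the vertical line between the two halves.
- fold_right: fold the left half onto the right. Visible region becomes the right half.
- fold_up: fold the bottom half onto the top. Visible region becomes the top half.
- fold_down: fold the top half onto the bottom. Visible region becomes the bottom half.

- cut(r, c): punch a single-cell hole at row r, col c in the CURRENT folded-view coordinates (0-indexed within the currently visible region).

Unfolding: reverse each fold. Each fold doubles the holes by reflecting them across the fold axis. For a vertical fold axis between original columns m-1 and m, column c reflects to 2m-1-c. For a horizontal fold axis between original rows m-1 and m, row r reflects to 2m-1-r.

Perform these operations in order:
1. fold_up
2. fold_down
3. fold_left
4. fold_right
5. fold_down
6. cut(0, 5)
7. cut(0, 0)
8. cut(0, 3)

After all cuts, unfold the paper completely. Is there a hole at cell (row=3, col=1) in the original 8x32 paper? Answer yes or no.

Op 1 fold_up: fold axis h@4; visible region now rows[0,4) x cols[0,32) = 4x32
Op 2 fold_down: fold axis h@2; visible region now rows[2,4) x cols[0,32) = 2x32
Op 3 fold_left: fold axis v@16; visible region now rows[2,4) x cols[0,16) = 2x16
Op 4 fold_right: fold axis v@8; visible region now rows[2,4) x cols[8,16) = 2x8
Op 5 fold_down: fold axis h@3; visible region now rows[3,4) x cols[8,16) = 1x8
Op 6 cut(0, 5): punch at orig (3,13); cuts so far [(3, 13)]; region rows[3,4) x cols[8,16) = 1x8
Op 7 cut(0, 0): punch at orig (3,8); cuts so far [(3, 8), (3, 13)]; region rows[3,4) x cols[8,16) = 1x8
Op 8 cut(0, 3): punch at orig (3,11); cuts so far [(3, 8), (3, 11), (3, 13)]; region rows[3,4) x cols[8,16) = 1x8
Unfold 1 (reflect across h@3): 6 holes -> [(2, 8), (2, 11), (2, 13), (3, 8), (3, 11), (3, 13)]
Unfold 2 (reflect across v@8): 12 holes -> [(2, 2), (2, 4), (2, 7), (2, 8), (2, 11), (2, 13), (3, 2), (3, 4), (3, 7), (3, 8), (3, 11), (3, 13)]
Unfold 3 (reflect across v@16): 24 holes -> [(2, 2), (2, 4), (2, 7), (2, 8), (2, 11), (2, 13), (2, 18), (2, 20), (2, 23), (2, 24), (2, 27), (2, 29), (3, 2), (3, 4), (3, 7), (3, 8), (3, 11), (3, 13), (3, 18), (3, 20), (3, 23), (3, 24), (3, 27), (3, 29)]
Unfold 4 (reflect across h@2): 48 holes -> [(0, 2), (0, 4), (0, 7), (0, 8), (0, 11), (0, 13), (0, 18), (0, 20), (0, 23), (0, 24), (0, 27), (0, 29), (1, 2), (1, 4), (1, 7), (1, 8), (1, 11), (1, 13), (1, 18), (1, 20), (1, 23), (1, 24), (1, 27), (1, 29), (2, 2), (2, 4), (2, 7), (2, 8), (2, 11), (2, 13), (2, 18), (2, 20), (2, 23), (2, 24), (2, 27), (2, 29), (3, 2), (3, 4), (3, 7), (3, 8), (3, 11), (3, 13), (3, 18), (3, 20), (3, 23), (3, 24), (3, 27), (3, 29)]
Unfold 5 (reflect across h@4): 96 holes -> [(0, 2), (0, 4), (0, 7), (0, 8), (0, 11), (0, 13), (0, 18), (0, 20), (0, 23), (0, 24), (0, 27), (0, 29), (1, 2), (1, 4), (1, 7), (1, 8), (1, 11), (1, 13), (1, 18), (1, 20), (1, 23), (1, 24), (1, 27), (1, 29), (2, 2), (2, 4), (2, 7), (2, 8), (2, 11), (2, 13), (2, 18), (2, 20), (2, 23), (2, 24), (2, 27), (2, 29), (3, 2), (3, 4), (3, 7), (3, 8), (3, 11), (3, 13), (3, 18), (3, 20), (3, 23), (3, 24), (3, 27), (3, 29), (4, 2), (4, 4), (4, 7), (4, 8), (4, 11), (4, 13), (4, 18), (4, 20), (4, 23), (4, 24), (4, 27), (4, 29), (5, 2), (5, 4), (5, 7), (5, 8), (5, 11), (5, 13), (5, 18), (5, 20), (5, 23), (5, 24), (5, 27), (5, 29), (6, 2), (6, 4), (6, 7), (6, 8), (6, 11), (6, 13), (6, 18), (6, 20), (6, 23), (6, 24), (6, 27), (6, 29), (7, 2), (7, 4), (7, 7), (7, 8), (7, 11), (7, 13), (7, 18), (7, 20), (7, 23), (7, 24), (7, 27), (7, 29)]
Holes: [(0, 2), (0, 4), (0, 7), (0, 8), (0, 11), (0, 13), (0, 18), (0, 20), (0, 23), (0, 24), (0, 27), (0, 29), (1, 2), (1, 4), (1, 7), (1, 8), (1, 11), (1, 13), (1, 18), (1, 20), (1, 23), (1, 24), (1, 27), (1, 29), (2, 2), (2, 4), (2, 7), (2, 8), (2, 11), (2, 13), (2, 18), (2, 20), (2, 23), (2, 24), (2, 27), (2, 29), (3, 2), (3, 4), (3, 7), (3, 8), (3, 11), (3, 13), (3, 18), (3, 20), (3, 23), (3, 24), (3, 27), (3, 29), (4, 2), (4, 4), (4, 7), (4, 8), (4, 11), (4, 13), (4, 18), (4, 20), (4, 23), (4, 24), (4, 27), (4, 29), (5, 2), (5, 4), (5, 7), (5, 8), (5, 11), (5, 13), (5, 18), (5, 20), (5, 23), (5, 24), (5, 27), (5, 29), (6, 2), (6, 4), (6, 7), (6, 8), (6, 11), (6, 13), (6, 18), (6, 20), (6, 23), (6, 24), (6, 27), (6, 29), (7, 2), (7, 4), (7, 7), (7, 8), (7, 11), (7, 13), (7, 18), (7, 20), (7, 23), (7, 24), (7, 27), (7, 29)]

Answer: no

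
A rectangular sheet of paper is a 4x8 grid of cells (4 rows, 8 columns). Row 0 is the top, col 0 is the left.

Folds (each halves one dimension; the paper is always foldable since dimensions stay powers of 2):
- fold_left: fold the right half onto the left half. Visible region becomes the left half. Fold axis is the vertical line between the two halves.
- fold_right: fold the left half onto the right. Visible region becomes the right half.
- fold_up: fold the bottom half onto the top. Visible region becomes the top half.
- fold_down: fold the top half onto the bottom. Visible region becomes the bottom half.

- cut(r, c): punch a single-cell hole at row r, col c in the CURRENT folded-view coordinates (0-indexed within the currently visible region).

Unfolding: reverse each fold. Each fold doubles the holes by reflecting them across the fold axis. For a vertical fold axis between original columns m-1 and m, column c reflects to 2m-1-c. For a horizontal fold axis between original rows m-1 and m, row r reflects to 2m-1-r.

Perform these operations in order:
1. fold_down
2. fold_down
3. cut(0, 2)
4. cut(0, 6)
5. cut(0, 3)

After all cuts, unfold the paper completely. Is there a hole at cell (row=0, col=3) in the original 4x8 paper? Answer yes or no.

Answer: yes

Derivation:
Op 1 fold_down: fold axis h@2; visible region now rows[2,4) x cols[0,8) = 2x8
Op 2 fold_down: fold axis h@3; visible region now rows[3,4) x cols[0,8) = 1x8
Op 3 cut(0, 2): punch at orig (3,2); cuts so far [(3, 2)]; region rows[3,4) x cols[0,8) = 1x8
Op 4 cut(0, 6): punch at orig (3,6); cuts so far [(3, 2), (3, 6)]; region rows[3,4) x cols[0,8) = 1x8
Op 5 cut(0, 3): punch at orig (3,3); cuts so far [(3, 2), (3, 3), (3, 6)]; region rows[3,4) x cols[0,8) = 1x8
Unfold 1 (reflect across h@3): 6 holes -> [(2, 2), (2, 3), (2, 6), (3, 2), (3, 3), (3, 6)]
Unfold 2 (reflect across h@2): 12 holes -> [(0, 2), (0, 3), (0, 6), (1, 2), (1, 3), (1, 6), (2, 2), (2, 3), (2, 6), (3, 2), (3, 3), (3, 6)]
Holes: [(0, 2), (0, 3), (0, 6), (1, 2), (1, 3), (1, 6), (2, 2), (2, 3), (2, 6), (3, 2), (3, 3), (3, 6)]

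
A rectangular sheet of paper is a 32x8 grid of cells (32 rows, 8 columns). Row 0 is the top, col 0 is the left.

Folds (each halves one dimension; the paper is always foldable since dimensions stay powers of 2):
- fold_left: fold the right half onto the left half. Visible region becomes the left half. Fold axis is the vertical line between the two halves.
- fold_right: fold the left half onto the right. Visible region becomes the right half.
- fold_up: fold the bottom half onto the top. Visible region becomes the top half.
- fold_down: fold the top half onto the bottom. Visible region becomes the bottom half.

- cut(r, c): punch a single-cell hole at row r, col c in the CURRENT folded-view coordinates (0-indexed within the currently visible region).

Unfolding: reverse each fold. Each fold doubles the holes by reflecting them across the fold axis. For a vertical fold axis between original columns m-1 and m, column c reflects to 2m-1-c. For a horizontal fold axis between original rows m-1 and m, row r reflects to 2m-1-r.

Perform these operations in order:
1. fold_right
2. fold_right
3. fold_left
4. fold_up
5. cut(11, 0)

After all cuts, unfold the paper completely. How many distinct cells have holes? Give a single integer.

Answer: 16

Derivation:
Op 1 fold_right: fold axis v@4; visible region now rows[0,32) x cols[4,8) = 32x4
Op 2 fold_right: fold axis v@6; visible region now rows[0,32) x cols[6,8) = 32x2
Op 3 fold_left: fold axis v@7; visible region now rows[0,32) x cols[6,7) = 32x1
Op 4 fold_up: fold axis h@16; visible region now rows[0,16) x cols[6,7) = 16x1
Op 5 cut(11, 0): punch at orig (11,6); cuts so far [(11, 6)]; region rows[0,16) x cols[6,7) = 16x1
Unfold 1 (reflect across h@16): 2 holes -> [(11, 6), (20, 6)]
Unfold 2 (reflect across v@7): 4 holes -> [(11, 6), (11, 7), (20, 6), (20, 7)]
Unfold 3 (reflect across v@6): 8 holes -> [(11, 4), (11, 5), (11, 6), (11, 7), (20, 4), (20, 5), (20, 6), (20, 7)]
Unfold 4 (reflect across v@4): 16 holes -> [(11, 0), (11, 1), (11, 2), (11, 3), (11, 4), (11, 5), (11, 6), (11, 7), (20, 0), (20, 1), (20, 2), (20, 3), (20, 4), (20, 5), (20, 6), (20, 7)]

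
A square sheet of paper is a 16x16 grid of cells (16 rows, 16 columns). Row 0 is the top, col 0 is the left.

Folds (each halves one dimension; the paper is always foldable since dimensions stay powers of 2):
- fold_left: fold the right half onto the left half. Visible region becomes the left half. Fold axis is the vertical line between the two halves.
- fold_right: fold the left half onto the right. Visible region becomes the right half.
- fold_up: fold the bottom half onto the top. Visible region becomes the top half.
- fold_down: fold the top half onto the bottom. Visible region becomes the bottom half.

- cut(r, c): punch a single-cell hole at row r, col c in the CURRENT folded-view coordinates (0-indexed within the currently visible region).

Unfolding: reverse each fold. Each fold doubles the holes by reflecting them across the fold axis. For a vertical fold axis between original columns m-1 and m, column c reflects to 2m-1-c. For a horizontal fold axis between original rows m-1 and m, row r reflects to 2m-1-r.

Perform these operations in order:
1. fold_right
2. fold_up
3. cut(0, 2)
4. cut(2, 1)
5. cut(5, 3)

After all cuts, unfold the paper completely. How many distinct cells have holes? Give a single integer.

Answer: 12

Derivation:
Op 1 fold_right: fold axis v@8; visible region now rows[0,16) x cols[8,16) = 16x8
Op 2 fold_up: fold axis h@8; visible region now rows[0,8) x cols[8,16) = 8x8
Op 3 cut(0, 2): punch at orig (0,10); cuts so far [(0, 10)]; region rows[0,8) x cols[8,16) = 8x8
Op 4 cut(2, 1): punch at orig (2,9); cuts so far [(0, 10), (2, 9)]; region rows[0,8) x cols[8,16) = 8x8
Op 5 cut(5, 3): punch at orig (5,11); cuts so far [(0, 10), (2, 9), (5, 11)]; region rows[0,8) x cols[8,16) = 8x8
Unfold 1 (reflect across h@8): 6 holes -> [(0, 10), (2, 9), (5, 11), (10, 11), (13, 9), (15, 10)]
Unfold 2 (reflect across v@8): 12 holes -> [(0, 5), (0, 10), (2, 6), (2, 9), (5, 4), (5, 11), (10, 4), (10, 11), (13, 6), (13, 9), (15, 5), (15, 10)]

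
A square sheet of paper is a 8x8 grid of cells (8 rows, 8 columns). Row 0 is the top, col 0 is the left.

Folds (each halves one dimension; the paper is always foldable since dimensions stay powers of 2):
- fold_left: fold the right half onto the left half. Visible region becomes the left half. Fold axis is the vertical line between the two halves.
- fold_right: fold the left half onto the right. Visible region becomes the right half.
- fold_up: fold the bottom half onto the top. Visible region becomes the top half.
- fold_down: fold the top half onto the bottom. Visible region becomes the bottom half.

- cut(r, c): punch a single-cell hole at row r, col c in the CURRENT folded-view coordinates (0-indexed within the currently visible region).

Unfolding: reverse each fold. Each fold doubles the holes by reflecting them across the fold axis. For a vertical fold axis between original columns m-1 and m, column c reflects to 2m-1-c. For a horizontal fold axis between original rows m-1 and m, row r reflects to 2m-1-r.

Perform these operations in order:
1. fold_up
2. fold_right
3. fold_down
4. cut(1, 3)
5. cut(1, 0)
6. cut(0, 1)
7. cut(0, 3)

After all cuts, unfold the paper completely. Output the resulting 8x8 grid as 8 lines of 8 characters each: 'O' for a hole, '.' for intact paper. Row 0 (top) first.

Answer: O..OO..O
O.O..O.O
O.O..O.O
O..OO..O
O..OO..O
O.O..O.O
O.O..O.O
O..OO..O

Derivation:
Op 1 fold_up: fold axis h@4; visible region now rows[0,4) x cols[0,8) = 4x8
Op 2 fold_right: fold axis v@4; visible region now rows[0,4) x cols[4,8) = 4x4
Op 3 fold_down: fold axis h@2; visible region now rows[2,4) x cols[4,8) = 2x4
Op 4 cut(1, 3): punch at orig (3,7); cuts so far [(3, 7)]; region rows[2,4) x cols[4,8) = 2x4
Op 5 cut(1, 0): punch at orig (3,4); cuts so far [(3, 4), (3, 7)]; region rows[2,4) x cols[4,8) = 2x4
Op 6 cut(0, 1): punch at orig (2,5); cuts so far [(2, 5), (3, 4), (3, 7)]; region rows[2,4) x cols[4,8) = 2x4
Op 7 cut(0, 3): punch at orig (2,7); cuts so far [(2, 5), (2, 7), (3, 4), (3, 7)]; region rows[2,4) x cols[4,8) = 2x4
Unfold 1 (reflect across h@2): 8 holes -> [(0, 4), (0, 7), (1, 5), (1, 7), (2, 5), (2, 7), (3, 4), (3, 7)]
Unfold 2 (reflect across v@4): 16 holes -> [(0, 0), (0, 3), (0, 4), (0, 7), (1, 0), (1, 2), (1, 5), (1, 7), (2, 0), (2, 2), (2, 5), (2, 7), (3, 0), (3, 3), (3, 4), (3, 7)]
Unfold 3 (reflect across h@4): 32 holes -> [(0, 0), (0, 3), (0, 4), (0, 7), (1, 0), (1, 2), (1, 5), (1, 7), (2, 0), (2, 2), (2, 5), (2, 7), (3, 0), (3, 3), (3, 4), (3, 7), (4, 0), (4, 3), (4, 4), (4, 7), (5, 0), (5, 2), (5, 5), (5, 7), (6, 0), (6, 2), (6, 5), (6, 7), (7, 0), (7, 3), (7, 4), (7, 7)]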